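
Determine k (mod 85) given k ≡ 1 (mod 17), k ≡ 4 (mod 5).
69

Using the Chinese Remainder Theorem:
M = product of moduli = 85
For equation 1: M_1 = 5, 5 ≡ 5 (mod 17), inverse of 5 mod 17 is 7 (check: 5 × 7 = 35 ≡ 1 (mod 17))
For equation 2: M_2 = 17, 17 ≡ 2 (mod 5), inverse of 17 mod 5 is 3 (check: 2 × 3 = 6 ≡ 1 (mod 5))
Combine: k ≡ Σ r_i×M_i×(M_i⁻¹ mod m_i) = 1×5×7 + 4×17×3 = 35 + 204 = 239
239 mod 85 = 69
k ≡ 69 (mod 85)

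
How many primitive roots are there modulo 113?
48

The number of primitive roots modulo p is φ(p-1) = φ(112)
φ(112) = 48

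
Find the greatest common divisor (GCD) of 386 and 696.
2

Using the Euclidean algorithm:
386 = 0 × 696 + 386
696 = 1 × 386 + 310
386 = 1 × 310 + 76
310 = 4 × 76 + 6
76 = 12 × 6 + 4
6 = 1 × 4 + 2
4 = 2 × 2 + 0

GCD(386, 696) = 2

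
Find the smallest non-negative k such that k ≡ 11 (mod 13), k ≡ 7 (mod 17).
24

Using the Chinese Remainder Theorem:
M = product of moduli = 221
For equation 1: M_1 = 17, 17 ≡ 4 (mod 13), inverse of 17 mod 13 is 10 (check: 4 × 10 = 40 ≡ 1 (mod 13))
For equation 2: M_2 = 13, 13 ≡ 13 (mod 17), inverse of 13 mod 17 is 4 (check: 13 × 4 = 52 ≡ 1 (mod 17))
Combine: k ≡ Σ r_i×M_i×(M_i⁻¹ mod m_i) = 11×17×10 + 7×13×4 = 1870 + 364 = 2234
2234 mod 221 = 24
k ≡ 24 (mod 221)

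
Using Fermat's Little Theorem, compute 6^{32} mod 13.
3

By Fermat's Little Theorem, a^(p-1) ≡ 1 (mod p) for prime p and gcd(a, p) = 1
Here p = 13, so 6^12 ≡ 1 (mod 13)
We can reduce the exponent: 32 mod 12 = 8
So 6^32 ≡ 6^8 (mod 13)
Computing: 6^8 mod 13 = 3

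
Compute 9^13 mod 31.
Using repeated squaring. 13 = 8 + 4 + 1 (binary 1101). Repeated squaring mod 31: 9^1 ≡ 9; 9^2 ≡ 9² = 81 ≡ 19; 9^4 ≡ 19² = 361 ≡ 20; 9^8 ≡ 20² = 400 ≡ 28. Multiply: 9^13 = 9^8 × 9^4 × 9^1 ≡ 28 × 20 × 9 (mod 31): 28 × 20 = 560 ≡ 2; 2 × 9 = 18 ≡ 18. So 9^13 ≡ 18 (mod 31).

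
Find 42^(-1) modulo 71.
22

Using Extended Euclidean Algorithm:
gcd(42, 71) = 1
Bezout coefficients: 42 × 22 + 71 × -13 = 1
So 42 × 22 ≡ 1 (mod 71)
The inverse is 22 mod 71 = 22
Verification: 42 × 22 = 924 = 13 × 71 + 1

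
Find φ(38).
18

Prime factorization: 38 = 2 × 19
Using the formula φ(n) = n × Π(1 - 1/p) for each prime factor p:
φ(38) = 38 × (1 - 1/2) × (1 - 1/19)
φ(38) = 18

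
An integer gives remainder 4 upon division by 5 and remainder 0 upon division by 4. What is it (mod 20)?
M = 5 × 4 = 20. M₁ = 4, y₁ ≡ 4 (mod 5). M₂ = 5, y₂ ≡ 1 (mod 4). k = 4×4×4 + 0×5×1 ≡ 4 (mod 20). The smallest positive such number is 4.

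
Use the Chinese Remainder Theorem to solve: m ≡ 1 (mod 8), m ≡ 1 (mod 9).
M = 8 × 9 = 72. M₁ = 9, y₁ ≡ 1 (mod 8). M₂ = 8, y₂ ≡ 8 (mod 9). m = 1×9×1 + 1×8×8 ≡ 1 (mod 72)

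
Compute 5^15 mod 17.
Using repeated squaring. 15 = 8 + 4 + 2 + 1 (binary 1111). Repeated squaring mod 17: 5^1 ≡ 5; 5^2 ≡ 5² = 25 ≡ 8; 5^4 ≡ 8² = 64 ≡ 13; 5^8 ≡ 13² = 169 ≡ 16. Multiply: 5^15 = 5^8 × 5^4 × 5^2 × 5^1 ≡ 16 × 13 × 8 × 5 (mod 17): 16 × 13 = 208 ≡ 4; 4 × 8 = 32 ≡ 15; 15 × 5 = 75 ≡ 7. So 5^15 ≡ 7 (mod 17).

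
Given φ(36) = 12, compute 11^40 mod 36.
By Euler: 11^{12} ≡ 1 (mod 36) since gcd(11, 36) = 1. 40 = 3×12 + 4. So 11^{40} ≡ 11^{4} ≡ 25 (mod 36)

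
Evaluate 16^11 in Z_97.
Using repeated squaring. 11 = 8 + 2 + 1 (binary 1011). Repeated squaring mod 97: 16^1 ≡ 16; 16^2 ≡ 16² = 256 ≡ 62; 16^4 ≡ 62² = 3844 ≡ 61; 16^8 ≡ 61² = 3721 ≡ 35. Multiply: 16^11 = 16^8 × 16^2 × 16^1 ≡ 35 × 62 × 16 (mod 97): 35 × 62 = 2170 ≡ 36; 36 × 16 = 576 ≡ 91. So 16^11 ≡ 91 (mod 97).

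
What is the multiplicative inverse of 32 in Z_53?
5

Using Extended Euclidean Algorithm:
gcd(32, 53) = 1
Bezout coefficients: 32 × 5 + 53 × -3 = 1
So 32 × 5 ≡ 1 (mod 53)
The inverse is 5 mod 53 = 5
Verification: 32 × 5 = 160 = 3 × 53 + 1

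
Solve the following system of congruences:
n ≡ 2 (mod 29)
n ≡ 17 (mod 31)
234

Using the Chinese Remainder Theorem:
M = product of moduli = 899
For equation 1: M_1 = 31, 31 ≡ 2 (mod 29), inverse of 31 mod 29 is 15 (check: 2 × 15 = 30 ≡ 1 (mod 29))
For equation 2: M_2 = 29, 29 ≡ 29 (mod 31), inverse of 29 mod 31 is 15 (check: 29 × 15 = 435 ≡ 1 (mod 31))
Combine: n ≡ Σ r_i×M_i×(M_i⁻¹ mod m_i) = 2×31×15 + 17×29×15 = 930 + 7395 = 8325
8325 mod 899 = 234
n ≡ 234 (mod 899)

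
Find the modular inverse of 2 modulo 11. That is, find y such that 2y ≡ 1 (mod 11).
6

Using Extended Euclidean Algorithm:
gcd(2, 11) = 1
Bezout coefficients: 2 × -5 + 11 × 1 = 1
So 2 × -5 ≡ 1 (mod 11)
The inverse is -5 mod 11 = 6
Verification: 2 × 6 = 12 = 1 × 11 + 1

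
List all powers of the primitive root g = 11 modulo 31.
g^1, g^2, ..., g^{30} mod 31: {11, 28, 29, 9, 6, 4, 13, 19, 23, 5, 24, 16, 21, 14, 30, 20, 3, 2, 22, 25, 27, 18, 12, 8, 26, 7, 15, 10, 17, 1}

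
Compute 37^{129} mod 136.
37

Using successive squaring:
Binary expansion of 129: 10000001
Powers of 37 mod 136 (each is the square of the previous):
  37^1 ≡ 37 (mod 136)
  37^2 ≡ 37² = 1369 ≡ 9 (mod 136)
  37^4 ≡ 9² = 81 ≡ 81 (mod 136)
  37^8 ≡ 81² = 6561 ≡ 33 (mod 136)
  37^16 ≡ 33² = 1089 ≡ 1 (mod 136)
  37^32 ≡ 1² = 1 ≡ 1 (mod 136)
  37^64 ≡ 1² = 1 ≡ 1 (mod 136)
  37^128 ≡ 1² = 1 ≡ 1 (mod 136)
129 = 128 + 1, so 37^129 = 37^128 × 37^1 ≡ 1 × 37 (mod 136)
Multiplying step by step:
  1 × 37 = 37 ≡ 37 (mod 136)
Result: 37^129 ≡ 37 (mod 136)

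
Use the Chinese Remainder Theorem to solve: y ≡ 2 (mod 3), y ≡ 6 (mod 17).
23

Using the Chinese Remainder Theorem:
M = product of moduli = 51
For equation 1: M_1 = 17, 17 ≡ 2 (mod 3), inverse of 17 mod 3 is 2 (check: 2 × 2 = 4 ≡ 1 (mod 3))
For equation 2: M_2 = 3, 3 ≡ 3 (mod 17), inverse of 3 mod 17 is 6 (check: 3 × 6 = 18 ≡ 1 (mod 17))
Combine: y ≡ Σ r_i×M_i×(M_i⁻¹ mod m_i) = 2×17×2 + 6×3×6 = 68 + 108 = 176
176 mod 51 = 23
y ≡ 23 (mod 51)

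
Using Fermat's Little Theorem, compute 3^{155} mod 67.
3

By Fermat's Little Theorem, a^(p-1) ≡ 1 (mod p) for prime p and gcd(a, p) = 1
Here p = 67, so 3^66 ≡ 1 (mod 67)
We can reduce the exponent: 155 mod 66 = 23
So 3^155 ≡ 3^23 (mod 67)
Computing: 3^23 mod 67 = 3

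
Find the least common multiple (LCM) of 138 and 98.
6762

First find GCD(138, 98) using the Euclidean algorithm:
138 = 1 × 98 + 40
98 = 2 × 40 + 18
40 = 2 × 18 + 4
18 = 4 × 4 + 2
4 = 2 × 2 + 0
GCD(138, 98) = 2

LCM formula: LCM(a, b) = (a × b) / GCD(a, b)
LCM(138, 98) = (138 × 98) / 2
LCM(138, 98) = 13524 / 2
LCM(138, 98) = 6762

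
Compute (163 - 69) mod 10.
4

(163 - 69) = 94
94 mod 10 = 4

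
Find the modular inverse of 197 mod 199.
197^(-1) ≡ 99 (mod 199). Verification: 197 × 99 = 19503 ≡ 1 (mod 199)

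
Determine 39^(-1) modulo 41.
39^(-1) ≡ 20 (mod 41). Verification: 39 × 20 = 780 ≡ 1 (mod 41)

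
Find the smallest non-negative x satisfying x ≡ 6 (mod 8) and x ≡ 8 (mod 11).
M = 8 × 11 = 88. M₁ = 11, y₁ ≡ 3 (mod 8). M₂ = 8, y₂ ≡ 7 (mod 11). x = 6×11×3 + 8×8×7 ≡ 30 (mod 88)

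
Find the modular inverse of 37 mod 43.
37^(-1) ≡ 7 (mod 43). Verification: 37 × 7 = 259 ≡ 1 (mod 43)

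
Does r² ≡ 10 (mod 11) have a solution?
By Euler's criterion: 10^{5} ≡ 10 (mod 11). Since this equals -1 (≡ 10), 10 is not a QR.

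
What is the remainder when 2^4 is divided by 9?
4 = 4 (binary 100). Repeated squaring mod 9: 2^1 ≡ 2; 2^2 ≡ 2² = 4 ≡ 4; 2^4 ≡ 4² = 16 ≡ 7. So 2^4 ≡ 7 (mod 9).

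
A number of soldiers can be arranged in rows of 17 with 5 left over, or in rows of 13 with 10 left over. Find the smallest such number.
M = 17 × 13 = 221. M₁ = 13, y₁ ≡ 4 (mod 17). M₂ = 17, y₂ ≡ 10 (mod 13). t = 5×13×4 + 10×17×10 ≡ 192 (mod 221). The smallest positive such number is 192.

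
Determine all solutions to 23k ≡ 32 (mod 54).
46

Since gcd(23, 54) = 1 divides 32, a solution exists.
Multiply both sides by the inverse of 23 mod 54:
  23^(-1) mod 54 = 47
  x ≡ 47 × 32 ≡ 1504 ≡ 46 (mod 54)
Verification: 23 × 46 = 1058 = 19 × 54 + 32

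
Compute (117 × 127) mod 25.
9

(117 × 127) = 14859
14859 mod 25 = 9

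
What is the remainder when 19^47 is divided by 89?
Using repeated squaring. 47 = 32 + 8 + 4 + 2 + 1 (binary 101111). Repeated squaring mod 89: 19^1 ≡ 19; 19^2 ≡ 19² = 361 ≡ 5; 19^4 ≡ 5² = 25 ≡ 25; 19^8 ≡ 25² = 625 ≡ 2; 19^16 ≡ 2² = 4 ≡ 4; 19^32 ≡ 4² = 16 ≡ 16. Multiply: 19^47 = 19^32 × 19^8 × 19^4 × 19^2 × 19^1 ≡ 16 × 2 × 25 × 5 × 19 (mod 89): 16 × 2 = 32 ≡ 32; 32 × 25 = 800 ≡ 88; 88 × 5 = 440 ≡ 84; 84 × 19 = 1596 ≡ 83. So 19^47 ≡ 83 (mod 89).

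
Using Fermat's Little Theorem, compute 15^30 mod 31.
By Fermat's Little Theorem, 15^{30} ≡ 1 (mod 31) since 31 is prime and gcd(15, 31) = 1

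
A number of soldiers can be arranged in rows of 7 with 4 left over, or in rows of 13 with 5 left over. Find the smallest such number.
M = 7 × 13 = 91. M₁ = 13, y₁ ≡ 6 (mod 7). M₂ = 7, y₂ ≡ 2 (mod 13). t = 4×13×6 + 5×7×2 ≡ 18 (mod 91). The smallest positive such number is 18.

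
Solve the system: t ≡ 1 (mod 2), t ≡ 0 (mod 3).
M = 2 × 3 = 6. M₁ = 3, y₁ ≡ 1 (mod 2). M₂ = 2, y₂ ≡ 2 (mod 3). t = 1×3×1 + 0×2×2 ≡ 3 (mod 6)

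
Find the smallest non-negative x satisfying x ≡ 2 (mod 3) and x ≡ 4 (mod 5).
M = 3 × 5 = 15. M₁ = 5, y₁ ≡ 2 (mod 3). M₂ = 3, y₂ ≡ 2 (mod 5). x = 2×5×2 + 4×3×2 ≡ 14 (mod 15)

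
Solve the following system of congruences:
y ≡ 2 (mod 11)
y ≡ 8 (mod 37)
156

Using the Chinese Remainder Theorem:
M = product of moduli = 407
For equation 1: M_1 = 37, 37 ≡ 4 (mod 11), inverse of 37 mod 11 is 3 (check: 4 × 3 = 12 ≡ 1 (mod 11))
For equation 2: M_2 = 11, 11 ≡ 11 (mod 37), inverse of 11 mod 37 is 27 (check: 11 × 27 = 297 ≡ 1 (mod 37))
Combine: y ≡ Σ r_i×M_i×(M_i⁻¹ mod m_i) = 2×37×3 + 8×11×27 = 222 + 2376 = 2598
2598 mod 407 = 156
y ≡ 156 (mod 407)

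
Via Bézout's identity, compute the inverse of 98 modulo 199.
Extended GCD: 98(-67) + 199(33) = 1. So 98^(-1) ≡ 132 ≡ 132 (mod 199). Verify: 98 × 132 = 12936 ≡ 1 (mod 199)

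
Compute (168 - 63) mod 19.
10

(168 - 63) = 105
105 mod 19 = 10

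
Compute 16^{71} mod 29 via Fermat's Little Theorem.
16

By Fermat's Little Theorem, a^(p-1) ≡ 1 (mod p) for prime p and gcd(a, p) = 1
Here p = 29, so 16^28 ≡ 1 (mod 29)
We can reduce the exponent: 71 mod 28 = 15
So 16^71 ≡ 16^15 (mod 29)
Computing: 16^15 mod 29 = 16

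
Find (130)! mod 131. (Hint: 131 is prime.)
By Wilson's theorem, (130)! ≡ -1 ≡ 130 (mod 131)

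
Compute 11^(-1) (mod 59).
43

Using Extended Euclidean Algorithm:
gcd(11, 59) = 1
Bezout coefficients: 11 × -16 + 59 × 3 = 1
So 11 × -16 ≡ 1 (mod 59)
The inverse is -16 mod 59 = 43
Verification: 11 × 43 = 473 = 8 × 59 + 1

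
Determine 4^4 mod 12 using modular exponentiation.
4 = 4 (binary 100). Repeated squaring mod 12: 4^1 ≡ 4; 4^2 ≡ 4² = 16 ≡ 4; 4^4 ≡ 4² = 16 ≡ 4. So 4^4 ≡ 4 (mod 12).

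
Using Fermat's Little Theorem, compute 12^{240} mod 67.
64

By Fermat's Little Theorem, a^(p-1) ≡ 1 (mod p) for prime p and gcd(a, p) = 1
Here p = 67, so 12^66 ≡ 1 (mod 67)
We can reduce the exponent: 240 mod 66 = 42
So 12^240 ≡ 12^42 (mod 67)
Computing: 12^42 mod 67 = 64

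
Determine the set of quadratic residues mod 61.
QRs mod 61: {1, 3, 4, 5, 9, 12, 13, 14, 15, 16, 19, 20, 22, 25, 27, 34, 36, 39, 41, 42, 45, 46, 47, 48, 49, 52, 56, 57, 58, 60}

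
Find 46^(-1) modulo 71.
17

Using Extended Euclidean Algorithm:
gcd(46, 71) = 1
Bezout coefficients: 46 × 17 + 71 × -11 = 1
So 46 × 17 ≡ 1 (mod 71)
The inverse is 17 mod 71 = 17
Verification: 46 × 17 = 782 = 11 × 71 + 1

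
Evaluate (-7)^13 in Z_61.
Using repeated squaring. (-7) ≡ 54 (mod 61). 13 = 8 + 4 + 1 (binary 1101). Repeated squaring mod 61: 54^1 ≡ 54; 54^2 ≡ 54² = 2916 ≡ 49; 54^4 ≡ 49² = 2401 ≡ 22; 54^8 ≡ 22² = 484 ≡ 57. Multiply: (-7)^13 ≡ 54^8 × 54^4 × 54^1 ≡ 57 × 22 × 54 (mod 61): 57 × 22 = 1254 ≡ 34; 34 × 54 = 1836 ≡ 6. So (-7)^13 ≡ 6 (mod 61).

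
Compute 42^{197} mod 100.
52

Using successive squaring:
Binary expansion of 197: 11000101
Powers of 42 mod 100 (each is the square of the previous):
  42^1 ≡ 42 (mod 100)
  42^2 ≡ 42² = 1764 ≡ 64 (mod 100)
  42^4 ≡ 64² = 4096 ≡ 96 (mod 100)
  42^8 ≡ 96² = 9216 ≡ 16 (mod 100)
  42^16 ≡ 16² = 256 ≡ 56 (mod 100)
  42^32 ≡ 56² = 3136 ≡ 36 (mod 100)
  42^64 ≡ 36² = 1296 ≡ 96 (mod 100)
  42^128 ≡ 96² = 9216 ≡ 16 (mod 100)
197 = 128 + 64 + 4 + 1, so 42^197 = 42^128 × 42^64 × 42^4 × 42^1 ≡ 16 × 96 × 96 × 42 (mod 100)
Multiplying step by step:
  16 × 96 = 1536 ≡ 36 (mod 100)
  36 × 96 = 3456 ≡ 56 (mod 100)
  56 × 42 = 2352 ≡ 52 (mod 100)
Result: 42^197 ≡ 52 (mod 100)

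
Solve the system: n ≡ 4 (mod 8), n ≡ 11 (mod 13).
M = 8 × 13 = 104. M₁ = 13, y₁ ≡ 5 (mod 8). M₂ = 8, y₂ ≡ 5 (mod 13). n = 4×13×5 + 11×8×5 ≡ 76 (mod 104)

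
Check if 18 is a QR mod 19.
By Euler's criterion: 18^{9} ≡ 18 (mod 19). Since this equals -1 (≡ 18), 18 is not a QR.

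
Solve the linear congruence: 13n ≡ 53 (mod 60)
41

Since gcd(13, 60) = 1 divides 53, a solution exists.
Multiply both sides by the inverse of 13 mod 60:
  13^(-1) mod 60 = 37
  x ≡ 37 × 53 ≡ 1961 ≡ 41 (mod 60)
Verification: 13 × 41 = 533 = 8 × 60 + 53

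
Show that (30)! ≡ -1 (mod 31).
(30)! mod 31 = 30. Since this equals -1 (mod 31), Wilson confirms 31 is prime.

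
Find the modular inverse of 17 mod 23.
17^(-1) ≡ 19 (mod 23). Verification: 17 × 19 = 323 ≡ 1 (mod 23)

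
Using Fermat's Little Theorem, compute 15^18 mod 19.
By Fermat's Little Theorem, 15^{18} ≡ 1 (mod 19) since 19 is prime and gcd(15, 19) = 1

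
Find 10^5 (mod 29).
5 = 4 + 1 (binary 101). Repeated squaring mod 29: 10^1 ≡ 10; 10^2 ≡ 10² = 100 ≡ 13; 10^4 ≡ 13² = 169 ≡ 24. Multiply: 10^5 = 10^4 × 10^1 ≡ 24 × 10 (mod 29): 24 × 10 = 240 ≡ 8. So 10^5 ≡ 8 (mod 29).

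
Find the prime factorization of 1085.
5 × 7 × 31

Divide by primes starting from smallest:
1085 ÷ 5 = 217
217 ÷ 7 = 31
31 ÷ 31 = 1

1085 = 5 × 7 × 31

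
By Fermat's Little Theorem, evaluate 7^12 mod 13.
By Fermat's Little Theorem, 7^{12} ≡ 1 (mod 13) since 13 is prime and gcd(7, 13) = 1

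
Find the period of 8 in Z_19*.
Powers of 8 mod 19: 8^1≡8, 8^2≡7, 8^3≡18, 8^4≡11, 8^5≡12, 8^6≡1. Order = 6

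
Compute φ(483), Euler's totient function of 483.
264

Prime factorization: 483 = 3 × 7 × 23
Using the formula φ(n) = n × Π(1 - 1/p) for each prime factor p:
φ(483) = 483 × (1 - 1/3) × (1 - 1/7) × (1 - 1/23)
φ(483) = 264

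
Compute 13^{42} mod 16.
9

Using successive squaring:
Binary expansion of 42: 101010
Powers of 13 mod 16 (each is the square of the previous):
  13^1 ≡ 13 (mod 16)
  13^2 ≡ 13² = 169 ≡ 9 (mod 16)
  13^4 ≡ 9² = 81 ≡ 1 (mod 16)
  13^8 ≡ 1² = 1 ≡ 1 (mod 16)
  13^16 ≡ 1² = 1 ≡ 1 (mod 16)
  13^32 ≡ 1² = 1 ≡ 1 (mod 16)
42 = 32 + 8 + 2, so 13^42 = 13^32 × 13^8 × 13^2 ≡ 1 × 1 × 9 (mod 16)
Multiplying step by step:
  1 × 1 = 1 ≡ 1 (mod 16)
  1 × 9 = 9 ≡ 9 (mod 16)
Result: 13^42 ≡ 9 (mod 16)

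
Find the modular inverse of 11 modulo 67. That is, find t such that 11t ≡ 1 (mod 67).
61

Using Extended Euclidean Algorithm:
gcd(11, 67) = 1
Bezout coefficients: 11 × -6 + 67 × 1 = 1
So 11 × -6 ≡ 1 (mod 67)
The inverse is -6 mod 67 = 61
Verification: 11 × 61 = 671 = 10 × 67 + 1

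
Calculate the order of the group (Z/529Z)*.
506

Prime factorization: 529 = 23^2
Using the formula φ(n) = n × Π(1 - 1/p) for each prime factor p:
φ(529) = 529 × (1 - 1/23)
φ(529) = 506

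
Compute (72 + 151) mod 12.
7

(72 + 151) = 223
223 mod 12 = 7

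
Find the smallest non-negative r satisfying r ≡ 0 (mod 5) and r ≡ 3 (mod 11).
M = 5 × 11 = 55. M₁ = 11, y₁ ≡ 1 (mod 5). M₂ = 5, y₂ ≡ 9 (mod 11). r = 0×11×1 + 3×5×9 ≡ 25 (mod 55)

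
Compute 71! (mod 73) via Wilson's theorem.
(72)! = (71)! × (72) ≡ -1 (mod 73). So (71)! ≡ -1 × (72)^(-1) ≡ (-1)×(-1) = 1 (mod 73)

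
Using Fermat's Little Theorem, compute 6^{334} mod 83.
10

By Fermat's Little Theorem, a^(p-1) ≡ 1 (mod p) for prime p and gcd(a, p) = 1
Here p = 83, so 6^82 ≡ 1 (mod 83)
We can reduce the exponent: 334 mod 82 = 6
So 6^334 ≡ 6^6 (mod 83)
Computing: 6^6 mod 83 = 10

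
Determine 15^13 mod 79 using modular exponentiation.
Using repeated squaring. 13 = 8 + 4 + 1 (binary 1101). Repeated squaring mod 79: 15^1 ≡ 15; 15^2 ≡ 15² = 225 ≡ 67; 15^4 ≡ 67² = 4489 ≡ 65; 15^8 ≡ 65² = 4225 ≡ 38. Multiply: 15^13 = 15^8 × 15^4 × 15^1 ≡ 38 × 65 × 15 (mod 79): 38 × 65 = 2470 ≡ 21; 21 × 15 = 315 ≡ 78. So 15^13 ≡ 78 (mod 79).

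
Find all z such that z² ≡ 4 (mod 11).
The square roots of 4 mod 11 are 9 and 2. Verify: 9² = 81 ≡ 4 (mod 11)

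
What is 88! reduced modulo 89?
By Wilson's theorem, (88)! ≡ -1 ≡ 88 (mod 89)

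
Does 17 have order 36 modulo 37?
p - 1 = 36 has prime divisors 2, 3. Check 17^(36/q) mod 37 for each: 17^(36/2) = 17^18 ≡ 36, 17^(36/3) = 17^12 ≡ 26 (mod 37). None of these is 1, so 17 has order 36 = φ(37), so it is a primitive root mod 37.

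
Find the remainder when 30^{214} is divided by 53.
By Fermat: 30^{52} ≡ 1 (mod 53). 214 = 4×52 + 6. So 30^{214} ≡ 30^{6} ≡ 52 (mod 53)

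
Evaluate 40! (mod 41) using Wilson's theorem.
By Wilson's theorem, (40)! ≡ -1 ≡ 40 (mod 41)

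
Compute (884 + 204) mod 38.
24

(884 + 204) = 1088
1088 mod 38 = 24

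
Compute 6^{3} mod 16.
8

Using successive squaring:
Binary expansion of 3: 11
Powers of 6 mod 16 (each is the square of the previous):
  6^1 ≡ 6 (mod 16)
  6^2 ≡ 6² = 36 ≡ 4 (mod 16)
3 = 2 + 1, so 6^3 = 6^2 × 6^1 ≡ 4 × 6 (mod 16)
Multiplying step by step:
  4 × 6 = 24 ≡ 8 (mod 16)
Result: 6^3 ≡ 8 (mod 16)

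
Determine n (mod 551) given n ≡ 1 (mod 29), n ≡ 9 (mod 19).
465

Using the Chinese Remainder Theorem:
M = product of moduli = 551
For equation 1: M_1 = 19, 19 ≡ 19 (mod 29), inverse of 19 mod 29 is 26 (check: 19 × 26 = 494 ≡ 1 (mod 29))
For equation 2: M_2 = 29, 29 ≡ 10 (mod 19), inverse of 29 mod 19 is 2 (check: 10 × 2 = 20 ≡ 1 (mod 19))
Combine: n ≡ Σ r_i×M_i×(M_i⁻¹ mod m_i) = 1×19×26 + 9×29×2 = 494 + 522 = 1016
1016 mod 551 = 465
n ≡ 465 (mod 551)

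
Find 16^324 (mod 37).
Using Fermat: 16^{36} ≡ 1 (mod 37). 324 ≡ 0 (mod 36). So 16^{324} ≡ 16^{0} ≡ 1 (mod 37)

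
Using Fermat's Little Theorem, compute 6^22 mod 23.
By Fermat's Little Theorem, 6^{22} ≡ 1 (mod 23) since 23 is prime and gcd(6, 23) = 1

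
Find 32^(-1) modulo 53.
5

Using Extended Euclidean Algorithm:
gcd(32, 53) = 1
Bezout coefficients: 32 × 5 + 53 × -3 = 1
So 32 × 5 ≡ 1 (mod 53)
The inverse is 5 mod 53 = 5
Verification: 32 × 5 = 160 = 3 × 53 + 1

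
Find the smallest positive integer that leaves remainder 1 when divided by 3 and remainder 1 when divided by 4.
M = 3 × 4 = 12. M₁ = 4, y₁ ≡ 1 (mod 3). M₂ = 3, y₂ ≡ 3 (mod 4). r = 1×4×1 + 1×3×3 ≡ 1 (mod 12). The smallest positive such number is 1.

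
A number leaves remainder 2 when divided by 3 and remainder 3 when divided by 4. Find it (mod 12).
M = 3 × 4 = 12. M₁ = 4, y₁ ≡ 1 (mod 3). M₂ = 3, y₂ ≡ 3 (mod 4). k = 2×4×1 + 3×3×3 ≡ 11 (mod 12)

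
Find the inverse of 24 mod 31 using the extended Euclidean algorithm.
Extended GCD: 24(-9) + 31(7) = 1. So 24^(-1) ≡ 22 ≡ 22 (mod 31). Verify: 24 × 22 = 528 ≡ 1 (mod 31)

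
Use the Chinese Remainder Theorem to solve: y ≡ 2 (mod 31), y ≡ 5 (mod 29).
498

Using the Chinese Remainder Theorem:
M = product of moduli = 899
For equation 1: M_1 = 29, 29 ≡ 29 (mod 31), inverse of 29 mod 31 is 15 (check: 29 × 15 = 435 ≡ 1 (mod 31))
For equation 2: M_2 = 31, 31 ≡ 2 (mod 29), inverse of 31 mod 29 is 15 (check: 2 × 15 = 30 ≡ 1 (mod 29))
Combine: y ≡ Σ r_i×M_i×(M_i⁻¹ mod m_i) = 2×29×15 + 5×31×15 = 870 + 2325 = 3195
3195 mod 899 = 498
y ≡ 498 (mod 899)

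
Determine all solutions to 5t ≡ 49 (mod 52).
41

Since gcd(5, 52) = 1 divides 49, a solution exists.
Multiply both sides by the inverse of 5 mod 52:
  5^(-1) mod 52 = 21
  x ≡ 21 × 49 ≡ 1029 ≡ 41 (mod 52)
Verification: 5 × 41 = 205 = 3 × 52 + 49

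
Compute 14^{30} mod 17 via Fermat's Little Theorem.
2

By Fermat's Little Theorem, a^(p-1) ≡ 1 (mod p) for prime p and gcd(a, p) = 1
Here p = 17, so 14^16 ≡ 1 (mod 17)
We can reduce the exponent: 30 mod 16 = 14
So 14^30 ≡ 14^14 (mod 17)
Computing: 14^14 mod 17 = 2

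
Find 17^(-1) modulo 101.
6

Using Extended Euclidean Algorithm:
gcd(17, 101) = 1
Bezout coefficients: 17 × 6 + 101 × -1 = 1
So 17 × 6 ≡ 1 (mod 101)
The inverse is 6 mod 101 = 6
Verification: 17 × 6 = 102 = 1 × 101 + 1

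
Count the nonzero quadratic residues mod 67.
For prime 67, there are (p-1)/2 = (67-1)/2 = 33 quadratic residues (excluding 0).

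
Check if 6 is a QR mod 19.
By Euler's criterion: 6^{9} ≡ 1 (mod 19). Since this equals 1, 6 is a QR.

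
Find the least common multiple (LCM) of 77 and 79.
6083

First find GCD(77, 79) using the Euclidean algorithm:
77 = 0 × 79 + 77
79 = 1 × 77 + 2
77 = 38 × 2 + 1
2 = 2 × 1 + 0
GCD(77, 79) = 1

LCM formula: LCM(a, b) = (a × b) / GCD(a, b)
LCM(77, 79) = (77 × 79) / 1
LCM(77, 79) = 6083 / 1
LCM(77, 79) = 6083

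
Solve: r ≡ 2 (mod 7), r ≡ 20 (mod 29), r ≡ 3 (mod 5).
M = 7 × 29 × 5 = 1015. M₁ = 145, y₁ ≡ 3 (mod 7). M₂ = 35, y₂ ≡ 5 (mod 29). M₃ = 203, y₃ ≡ 2 (mod 5). r = 2×145×3 + 20×35×5 + 3×203×2 ≡ 513 (mod 1015)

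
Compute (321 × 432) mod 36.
0

(321 × 432) = 138672
138672 mod 36 = 0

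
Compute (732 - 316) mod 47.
40

(732 - 316) = 416
416 mod 47 = 40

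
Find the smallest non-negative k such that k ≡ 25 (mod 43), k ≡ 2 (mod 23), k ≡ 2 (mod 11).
1014

Using the Chinese Remainder Theorem:
M = product of moduli = 10879
For equation 1: M_1 = 253, 253 ≡ 38 (mod 43), inverse of 253 mod 43 is 17 (check: 38 × 17 = 646 ≡ 1 (mod 43))
For equation 2: M_2 = 473, 473 ≡ 13 (mod 23), inverse of 473 mod 23 is 16 (check: 13 × 16 = 208 ≡ 1 (mod 23))
For equation 3: M_3 = 989, 989 ≡ 10 (mod 11), inverse of 989 mod 11 is 10 (check: 10 × 10 = 100 ≡ 1 (mod 11))
Combine: k ≡ Σ r_i×M_i×(M_i⁻¹ mod m_i) = 25×253×17 + 2×473×16 + 2×989×10 = 107525 + 15136 + 19780 = 142441
142441 mod 10879 = 1014
k ≡ 1014 (mod 10879)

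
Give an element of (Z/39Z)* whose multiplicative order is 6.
4 has order 6 mod 39 since 4^{6} ≡ 1 (mod 39) and no smaller power works.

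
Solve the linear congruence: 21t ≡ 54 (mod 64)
30

Since gcd(21, 64) = 1 divides 54, a solution exists.
Multiply both sides by the inverse of 21 mod 64:
  21^(-1) mod 64 = 61
  x ≡ 61 × 54 ≡ 3294 ≡ 30 (mod 64)
Verification: 21 × 30 = 630 = 9 × 64 + 54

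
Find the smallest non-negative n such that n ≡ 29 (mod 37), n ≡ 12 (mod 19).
658

Using the Chinese Remainder Theorem:
M = product of moduli = 703
For equation 1: M_1 = 19, 19 ≡ 19 (mod 37), inverse of 19 mod 37 is 2 (check: 19 × 2 = 38 ≡ 1 (mod 37))
For equation 2: M_2 = 37, 37 ≡ 18 (mod 19), inverse of 37 mod 19 is 18 (check: 18 × 18 = 324 ≡ 1 (mod 19))
Combine: n ≡ Σ r_i×M_i×(M_i⁻¹ mod m_i) = 29×19×2 + 12×37×18 = 1102 + 7992 = 9094
9094 mod 703 = 658
n ≡ 658 (mod 703)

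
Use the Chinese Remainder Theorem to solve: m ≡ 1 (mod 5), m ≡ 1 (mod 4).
M = 5 × 4 = 20. M₁ = 4, y₁ ≡ 4 (mod 5). M₂ = 5, y₂ ≡ 1 (mod 4). m = 1×4×4 + 1×5×1 ≡ 1 (mod 20)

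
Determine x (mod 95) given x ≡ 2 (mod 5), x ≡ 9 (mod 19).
47

Using the Chinese Remainder Theorem:
M = product of moduli = 95
For equation 1: M_1 = 19, 19 ≡ 4 (mod 5), inverse of 19 mod 5 is 4 (check: 4 × 4 = 16 ≡ 1 (mod 5))
For equation 2: M_2 = 5, 5 ≡ 5 (mod 19), inverse of 5 mod 19 is 4 (check: 5 × 4 = 20 ≡ 1 (mod 19))
Combine: x ≡ Σ r_i×M_i×(M_i⁻¹ mod m_i) = 2×19×4 + 9×5×4 = 152 + 180 = 332
332 mod 95 = 47
x ≡ 47 (mod 95)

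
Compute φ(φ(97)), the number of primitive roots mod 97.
Number of primitive roots mod 97 = φ(96) = 32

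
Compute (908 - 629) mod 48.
39

(908 - 629) = 279
279 mod 48 = 39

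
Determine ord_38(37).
Powers of 37 mod 38: 37^1≡37, 37^2≡1. Order = 2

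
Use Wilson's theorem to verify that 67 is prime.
(66)! mod 67 = 66. Since this equals -1 (mod 67), Wilson confirms 67 is prime.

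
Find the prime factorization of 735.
3 × 5 × 7^2

Divide by primes starting from smallest:
735 ÷ 3 = 245
245 ÷ 5 = 49
49 ÷ 7 = 7
7 ÷ 7 = 1

735 = 3 × 5 × 7^2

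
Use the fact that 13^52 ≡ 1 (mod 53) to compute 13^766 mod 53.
By Fermat: 13^{52} ≡ 1 (mod 53). 766 ≡ 38 (mod 52). So 13^{766} ≡ 13^{38} ≡ 49 (mod 53)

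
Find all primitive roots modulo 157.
Primitive roots mod 157: {5, 6, 15, 18, 20, 21, 24, 26, 34, 38, 43, 53, 55, 60, 61, 62, 63, 66, 69, 70, 72, 73, 74, 77, 80, 83, 84, 85, 87, 88, 91, 94, 95, 96, 97, 102, 104, 114, 119, 123, 131, 133, 136, 137, 139, 142, 151, 152}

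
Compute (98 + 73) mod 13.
2

(98 + 73) = 171
171 mod 13 = 2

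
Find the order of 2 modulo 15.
Powers of 2 mod 15: 2^1≡2, 2^2≡4, 2^3≡8, 2^4≡1. Order = 4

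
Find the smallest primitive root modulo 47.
p - 1 = 46 has prime divisors 2, 23. h is a primitive root mod 47 iff h^(46/q) ≢ 1 (mod 47) for each such q.
h = 2: 2^23 ≡ 1, 2^2 ≡ 4 (mod 47); 2^23 ≡ 1, so not a primitive root.
h = 3: 3^23 ≡ 1, 3^2 ≡ 9 (mod 47); 3^23 ≡ 1, so not a primitive root.
h = 4: 4^23 ≡ 1, 4^2 ≡ 16 (mod 47); 4^23 ≡ 1, so not a primitive root.
h = 5: 5^23 ≡ 46, 5^2 ≡ 25 (mod 47); none is 1, so 5 has order 46 and is a primitive root.
The smallest primitive root mod 47 is g = 5.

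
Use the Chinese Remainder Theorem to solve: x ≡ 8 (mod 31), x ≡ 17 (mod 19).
473

Using the Chinese Remainder Theorem:
M = product of moduli = 589
For equation 1: M_1 = 19, 19 ≡ 19 (mod 31), inverse of 19 mod 31 is 18 (check: 19 × 18 = 342 ≡ 1 (mod 31))
For equation 2: M_2 = 31, 31 ≡ 12 (mod 19), inverse of 31 mod 19 is 8 (check: 12 × 8 = 96 ≡ 1 (mod 19))
Combine: x ≡ Σ r_i×M_i×(M_i⁻¹ mod m_i) = 8×19×18 + 17×31×8 = 2736 + 4216 = 6952
6952 mod 589 = 473
x ≡ 473 (mod 589)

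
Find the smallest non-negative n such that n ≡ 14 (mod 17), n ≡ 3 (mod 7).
31

Using the Chinese Remainder Theorem:
M = product of moduli = 119
For equation 1: M_1 = 7, 7 ≡ 7 (mod 17), inverse of 7 mod 17 is 5 (check: 7 × 5 = 35 ≡ 1 (mod 17))
For equation 2: M_2 = 17, 17 ≡ 3 (mod 7), inverse of 17 mod 7 is 5 (check: 3 × 5 = 15 ≡ 1 (mod 7))
Combine: n ≡ Σ r_i×M_i×(M_i⁻¹ mod m_i) = 14×7×5 + 3×17×5 = 490 + 255 = 745
745 mod 119 = 31
n ≡ 31 (mod 119)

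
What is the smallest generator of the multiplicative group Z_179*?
p - 1 = 178 has prime divisors 2, 89. h is a primitive root mod 179 iff h^(178/q) ≢ 1 (mod 179) for each such q.
h = 2: 2^89 ≡ 178, 2^2 ≡ 4 (mod 179); none is 1, so 2 has order 178 and is a primitive root.
The smallest primitive root mod 179 is g = 2.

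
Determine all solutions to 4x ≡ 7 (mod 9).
4

Since gcd(4, 9) = 1 divides 7, a solution exists.
Multiply both sides by the inverse of 4 mod 9:
  4^(-1) mod 9 = 7
  x ≡ 7 × 7 ≡ 49 ≡ 4 (mod 9)
Verification: 4 × 4 = 16 = 1 × 9 + 7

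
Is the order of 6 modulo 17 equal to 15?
No, the actual order is 16, not 15.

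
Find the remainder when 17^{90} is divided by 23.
By Fermat: 17^{22} ≡ 1 (mod 23). 90 = 4×22 + 2. So 17^{90} ≡ 17^{2} ≡ 13 (mod 23)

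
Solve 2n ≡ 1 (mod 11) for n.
2^(-1) ≡ 6 (mod 11). Verification: 2 × 6 = 12 ≡ 1 (mod 11)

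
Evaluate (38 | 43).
(38/43) = 38^{21} mod 43 = 1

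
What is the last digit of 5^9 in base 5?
5 ≡ 0 (mod 5). 9 = 8 + 1 (binary 1001). Repeated squaring mod 5: 0^1 ≡ 0; 0^2 ≡ 0² = 0 ≡ 0; 0^4 ≡ 0² = 0 ≡ 0; 0^8 ≡ 0² = 0 ≡ 0. Multiply: 5^9 ≡ 0^8 × 0^1 ≡ 0 × 0 (mod 5): 0 × 0 = 0 ≡ 0. So 5^9 ≡ 0 (mod 5).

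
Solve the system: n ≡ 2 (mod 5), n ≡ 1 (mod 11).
M = 5 × 11 = 55. M₁ = 11, y₁ ≡ 1 (mod 5). M₂ = 5, y₂ ≡ 9 (mod 11). n = 2×11×1 + 1×5×9 ≡ 12 (mod 55)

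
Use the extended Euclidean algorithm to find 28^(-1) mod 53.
Extended GCD: 28(-17) + 53(9) = 1. So 28^(-1) ≡ 36 ≡ 36 (mod 53). Verify: 28 × 36 = 1008 ≡ 1 (mod 53)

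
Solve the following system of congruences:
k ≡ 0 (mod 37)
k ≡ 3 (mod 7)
185

Using the Chinese Remainder Theorem:
M = product of moduli = 259
For equation 1: M_1 = 7, 7 ≡ 7 (mod 37), inverse of 7 mod 37 is 16 (check: 7 × 16 = 112 ≡ 1 (mod 37))
For equation 2: M_2 = 37, 37 ≡ 2 (mod 7), inverse of 37 mod 7 is 4 (check: 2 × 4 = 8 ≡ 1 (mod 7))
Combine: k ≡ Σ r_i×M_i×(M_i⁻¹ mod m_i) = 0×7×16 + 3×37×4 = 0 + 444 = 444
444 mod 259 = 185
k ≡ 185 (mod 259)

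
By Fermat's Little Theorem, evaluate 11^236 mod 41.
By Fermat: 11^{40} ≡ 1 (mod 41). 236 = 5×40 + 36. So 11^{236} ≡ 11^{36} ≡ 31 (mod 41)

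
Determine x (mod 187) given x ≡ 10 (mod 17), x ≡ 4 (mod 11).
180

Using the Chinese Remainder Theorem:
M = product of moduli = 187
For equation 1: M_1 = 11, 11 ≡ 11 (mod 17), inverse of 11 mod 17 is 14 (check: 11 × 14 = 154 ≡ 1 (mod 17))
For equation 2: M_2 = 17, 17 ≡ 6 (mod 11), inverse of 17 mod 11 is 2 (check: 6 × 2 = 12 ≡ 1 (mod 11))
Combine: x ≡ Σ r_i×M_i×(M_i⁻¹ mod m_i) = 10×11×14 + 4×17×2 = 1540 + 136 = 1676
1676 mod 187 = 180
x ≡ 180 (mod 187)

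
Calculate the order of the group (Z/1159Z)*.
1080

Prime factorization: 1159 = 19 × 61
Using the formula φ(n) = n × Π(1 - 1/p) for each prime factor p:
φ(1159) = 1159 × (1 - 1/19) × (1 - 1/61)
φ(1159) = 1080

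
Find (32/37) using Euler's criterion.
(32/37) = 32^{18} mod 37 = -1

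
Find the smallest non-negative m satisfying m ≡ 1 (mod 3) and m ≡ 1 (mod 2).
M = 3 × 2 = 6. M₁ = 2, y₁ ≡ 2 (mod 3). M₂ = 3, y₂ ≡ 1 (mod 2). m = 1×2×2 + 1×3×1 ≡ 1 (mod 6)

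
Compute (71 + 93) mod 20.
4

(71 + 93) = 164
164 mod 20 = 4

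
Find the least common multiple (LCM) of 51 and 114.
1938

First find GCD(51, 114) using the Euclidean algorithm:
51 = 0 × 114 + 51
114 = 2 × 51 + 12
51 = 4 × 12 + 3
12 = 4 × 3 + 0
GCD(51, 114) = 3

LCM formula: LCM(a, b) = (a × b) / GCD(a, b)
LCM(51, 114) = (51 × 114) / 3
LCM(51, 114) = 5814 / 3
LCM(51, 114) = 1938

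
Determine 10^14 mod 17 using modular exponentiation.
Using repeated squaring. 14 = 8 + 4 + 2 (binary 1110). Repeated squaring mod 17: 10^1 ≡ 10; 10^2 ≡ 10² = 100 ≡ 15; 10^4 ≡ 15² = 225 ≡ 4; 10^8 ≡ 4² = 16 ≡ 16. Multiply: 10^14 = 10^8 × 10^4 × 10^2 ≡ 16 × 4 × 15 (mod 17): 16 × 4 = 64 ≡ 13; 13 × 15 = 195 ≡ 8. So 10^14 ≡ 8 (mod 17).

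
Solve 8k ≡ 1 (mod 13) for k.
5

Using Extended Euclidean Algorithm:
gcd(8, 13) = 1
Bezout coefficients: 8 × 5 + 13 × -3 = 1
So 8 × 5 ≡ 1 (mod 13)
The inverse is 5 mod 13 = 5
Verification: 8 × 5 = 40 = 3 × 13 + 1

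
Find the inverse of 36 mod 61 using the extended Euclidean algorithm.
Extended GCD: 36(-22) + 61(13) = 1. So 36^(-1) ≡ 39 ≡ 39 (mod 61). Verify: 36 × 39 = 1404 ≡ 1 (mod 61)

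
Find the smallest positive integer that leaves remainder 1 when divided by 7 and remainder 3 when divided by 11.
M = 7 × 11 = 77. M₁ = 11, y₁ ≡ 2 (mod 7). M₂ = 7, y₂ ≡ 8 (mod 11). t = 1×11×2 + 3×7×8 ≡ 36 (mod 77). The smallest positive such number is 36.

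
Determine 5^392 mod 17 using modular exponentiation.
Using Fermat: 5^{16} ≡ 1 (mod 17). 392 ≡ 8 (mod 16). So 5^{392} ≡ 5^{8} ≡ 16 (mod 17)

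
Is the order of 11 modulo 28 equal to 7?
No, the actual order is 6, not 7.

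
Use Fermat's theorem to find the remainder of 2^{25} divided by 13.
2

By Fermat's Little Theorem, a^(p-1) ≡ 1 (mod p) for prime p and gcd(a, p) = 1
Here p = 13, so 2^12 ≡ 1 (mod 13)
We can reduce the exponent: 25 mod 12 = 1
So 2^25 ≡ 2^1 (mod 13)
Computing: 2^1 mod 13 = 2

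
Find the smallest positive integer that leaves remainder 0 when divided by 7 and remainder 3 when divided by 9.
M = 7 × 9 = 63. M₁ = 9, y₁ ≡ 4 (mod 7). M₂ = 7, y₂ ≡ 4 (mod 9). x = 0×9×4 + 3×7×4 ≡ 21 (mod 63). The smallest positive such number is 21.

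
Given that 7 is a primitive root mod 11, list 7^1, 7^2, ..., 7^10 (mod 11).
g^1, g^2, ..., g^{10} mod 11: {7, 5, 2, 3, 10, 4, 6, 9, 8, 1}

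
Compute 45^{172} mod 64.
49

Using successive squaring:
Binary expansion of 172: 10101100
Powers of 45 mod 64 (each is the square of the previous):
  45^1 ≡ 45 (mod 64)
  45^2 ≡ 45² = 2025 ≡ 41 (mod 64)
  45^4 ≡ 41² = 1681 ≡ 17 (mod 64)
  45^8 ≡ 17² = 289 ≡ 33 (mod 64)
  45^16 ≡ 33² = 1089 ≡ 1 (mod 64)
  45^32 ≡ 1² = 1 ≡ 1 (mod 64)
  45^64 ≡ 1² = 1 ≡ 1 (mod 64)
  45^128 ≡ 1² = 1 ≡ 1 (mod 64)
172 = 128 + 32 + 8 + 4, so 45^172 = 45^128 × 45^32 × 45^8 × 45^4 ≡ 1 × 1 × 33 × 17 (mod 64)
Multiplying step by step:
  1 × 1 = 1 ≡ 1 (mod 64)
  1 × 33 = 33 ≡ 33 (mod 64)
  33 × 17 = 561 ≡ 49 (mod 64)
Result: 45^172 ≡ 49 (mod 64)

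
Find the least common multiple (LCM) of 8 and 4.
8

First find GCD(8, 4) using the Euclidean algorithm:
8 = 2 × 4 + 0
GCD(8, 4) = 4

LCM formula: LCM(a, b) = (a × b) / GCD(a, b)
LCM(8, 4) = (8 × 4) / 4
LCM(8, 4) = 32 / 4
LCM(8, 4) = 8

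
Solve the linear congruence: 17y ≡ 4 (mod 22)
8

Since gcd(17, 22) = 1 divides 4, a solution exists.
Multiply both sides by the inverse of 17 mod 22:
  17^(-1) mod 22 = 13
  x ≡ 13 × 4 ≡ 52 ≡ 8 (mod 22)
Verification: 17 × 8 = 136 = 6 × 22 + 4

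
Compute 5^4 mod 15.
4 = 4 (binary 100). Repeated squaring mod 15: 5^1 ≡ 5; 5^2 ≡ 5² = 25 ≡ 10; 5^4 ≡ 10² = 100 ≡ 10. So 5^4 ≡ 10 (mod 15).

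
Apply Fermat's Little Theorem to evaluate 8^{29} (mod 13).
8

By Fermat's Little Theorem, a^(p-1) ≡ 1 (mod p) for prime p and gcd(a, p) = 1
Here p = 13, so 8^12 ≡ 1 (mod 13)
We can reduce the exponent: 29 mod 12 = 5
So 8^29 ≡ 8^5 (mod 13)
Computing: 8^5 mod 13 = 8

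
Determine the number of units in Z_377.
336

Prime factorization: 377 = 13 × 29
Using the formula φ(n) = n × Π(1 - 1/p) for each prime factor p:
φ(377) = 377 × (1 - 1/13) × (1 - 1/29)
φ(377) = 336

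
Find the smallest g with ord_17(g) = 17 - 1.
p - 1 = 16 has prime divisors 2. h is a primitive root mod 17 iff h^(16/q) ≢ 1 (mod 17) for each such q.
h = 2: 2^8 ≡ 1 (mod 17); 2^8 ≡ 1, so not a primitive root.
h = 3: 3^8 ≡ 16 (mod 17); none is 1, so 3 has order 16 and is a primitive root.
The smallest primitive root mod 17 is g = 3.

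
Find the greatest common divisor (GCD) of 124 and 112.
4

Using the Euclidean algorithm:
124 = 1 × 112 + 12
112 = 9 × 12 + 4
12 = 3 × 4 + 0

GCD(124, 112) = 4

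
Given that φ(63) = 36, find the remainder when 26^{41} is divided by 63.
By Euler: 26^{36} ≡ 1 (mod 63) since gcd(26, 63) = 1. 41 = 1×36 + 5. So 26^{41} ≡ 26^{5} ≡ 17 (mod 63)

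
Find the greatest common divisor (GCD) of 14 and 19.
1

Using the Euclidean algorithm:
14 = 0 × 19 + 14
19 = 1 × 14 + 5
14 = 2 × 5 + 4
5 = 1 × 4 + 1
4 = 4 × 1 + 0

GCD(14, 19) = 1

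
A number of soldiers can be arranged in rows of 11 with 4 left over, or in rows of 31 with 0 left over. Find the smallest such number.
M = 11 × 31 = 341. M₁ = 31, y₁ ≡ 5 (mod 11). M₂ = 11, y₂ ≡ 17 (mod 31). x = 4×31×5 + 0×11×17 ≡ 279 (mod 341). The smallest positive such number is 279.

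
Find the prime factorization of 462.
2 × 3 × 7 × 11

Divide by primes starting from smallest:
462 ÷ 2 = 231
231 ÷ 3 = 77
77 ÷ 7 = 11
11 ÷ 11 = 1

462 = 2 × 3 × 7 × 11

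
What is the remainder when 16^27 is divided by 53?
Using repeated squaring. 27 = 16 + 8 + 2 + 1 (binary 11011). Repeated squaring mod 53: 16^1 ≡ 16; 16^2 ≡ 16² = 256 ≡ 44; 16^4 ≡ 44² = 1936 ≡ 28; 16^8 ≡ 28² = 784 ≡ 42; 16^16 ≡ 42² = 1764 ≡ 15. Multiply: 16^27 = 16^16 × 16^8 × 16^2 × 16^1 ≡ 15 × 42 × 44 × 16 (mod 53): 15 × 42 = 630 ≡ 47; 47 × 44 = 2068 ≡ 1; 1 × 16 = 16 ≡ 16. So 16^27 ≡ 16 (mod 53).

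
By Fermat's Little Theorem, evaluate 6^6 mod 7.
By Fermat's Little Theorem, 6^{6} ≡ 1 (mod 7) since 7 is prime and gcd(6, 7) = 1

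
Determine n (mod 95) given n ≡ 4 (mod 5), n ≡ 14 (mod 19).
14

Using the Chinese Remainder Theorem:
M = product of moduli = 95
For equation 1: M_1 = 19, 19 ≡ 4 (mod 5), inverse of 19 mod 5 is 4 (check: 4 × 4 = 16 ≡ 1 (mod 5))
For equation 2: M_2 = 5, 5 ≡ 5 (mod 19), inverse of 5 mod 19 is 4 (check: 5 × 4 = 20 ≡ 1 (mod 19))
Combine: n ≡ Σ r_i×M_i×(M_i⁻¹ mod m_i) = 4×19×4 + 14×5×4 = 304 + 280 = 584
584 mod 95 = 14
n ≡ 14 (mod 95)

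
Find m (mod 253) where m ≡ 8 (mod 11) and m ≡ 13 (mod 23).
M = 11 × 23 = 253. M₁ = 23, y₁ ≡ 1 (mod 11). M₂ = 11, y₂ ≡ 21 (mod 23). m = 8×23×1 + 13×11×21 ≡ 151 (mod 253)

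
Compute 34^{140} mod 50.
26

Using successive squaring:
Binary expansion of 140: 10001100
Powers of 34 mod 50 (each is the square of the previous):
  34^1 ≡ 34 (mod 50)
  34^2 ≡ 34² = 1156 ≡ 6 (mod 50)
  34^4 ≡ 6² = 36 ≡ 36 (mod 50)
  34^8 ≡ 36² = 1296 ≡ 46 (mod 50)
  34^16 ≡ 46² = 2116 ≡ 16 (mod 50)
  34^32 ≡ 16² = 256 ≡ 6 (mod 50)
  34^64 ≡ 6² = 36 ≡ 36 (mod 50)
  34^128 ≡ 36² = 1296 ≡ 46 (mod 50)
140 = 128 + 8 + 4, so 34^140 = 34^128 × 34^8 × 34^4 ≡ 46 × 46 × 36 (mod 50)
Multiplying step by step:
  46 × 46 = 2116 ≡ 16 (mod 50)
  16 × 36 = 576 ≡ 26 (mod 50)
Result: 34^140 ≡ 26 (mod 50)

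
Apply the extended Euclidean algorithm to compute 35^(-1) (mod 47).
Extended GCD: 35(-4) + 47(3) = 1. So 35^(-1) ≡ 43 ≡ 43 (mod 47). Verify: 35 × 43 = 1505 ≡ 1 (mod 47)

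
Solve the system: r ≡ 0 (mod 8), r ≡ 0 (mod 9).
M = 8 × 9 = 72. M₁ = 9, y₁ ≡ 1 (mod 8). M₂ = 8, y₂ ≡ 8 (mod 9). r = 0×9×1 + 0×8×8 ≡ 0 (mod 72)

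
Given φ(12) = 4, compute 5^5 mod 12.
By Euler: 5^{4} ≡ 1 (mod 12) since gcd(5, 12) = 1. 5 = 1×4 + 1. So 5^{5} ≡ 5^{1} ≡ 5 (mod 12)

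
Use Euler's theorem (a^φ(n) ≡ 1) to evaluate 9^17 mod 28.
By Euler: 9^{12} ≡ 1 (mod 28) since gcd(9, 28) = 1. 17 = 1×12 + 5. So 9^{17} ≡ 9^{5} ≡ 25 (mod 28)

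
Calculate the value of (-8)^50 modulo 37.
Using Fermat: (-8)^{36} ≡ 1 (mod 37). 50 ≡ 14 (mod 36). So (-8)^{50} ≡ (-8)^{14} ≡ 27 (mod 37)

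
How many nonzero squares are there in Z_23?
For prime 23, there are (p-1)/2 = (23-1)/2 = 11 quadratic residues (excluding 0).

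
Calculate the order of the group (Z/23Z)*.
22

Prime factorization: 23 = 23
Using the formula φ(n) = n × Π(1 - 1/p) for each prime factor p:
φ(23) = 23 × (1 - 1/23)
φ(23) = 22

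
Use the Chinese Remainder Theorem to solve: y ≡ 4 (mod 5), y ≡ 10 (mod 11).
M = 5 × 11 = 55. M₁ = 11, y₁ ≡ 1 (mod 5). M₂ = 5, y₂ ≡ 9 (mod 11). y = 4×11×1 + 10×5×9 ≡ 54 (mod 55)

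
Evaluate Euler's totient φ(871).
792

Prime factorization: 871 = 13 × 67
Using the formula φ(n) = n × Π(1 - 1/p) for each prime factor p:
φ(871) = 871 × (1 - 1/13) × (1 - 1/67)
φ(871) = 792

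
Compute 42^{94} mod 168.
0

Using successive squaring:
Binary expansion of 94: 1011110
Powers of 42 mod 168 (each is the square of the previous):
  42^1 ≡ 42 (mod 168)
  42^2 ≡ 42² = 1764 ≡ 84 (mod 168)
  42^4 ≡ 84² = 7056 ≡ 0 (mod 168)
  42^8 ≡ 0² = 0 ≡ 0 (mod 168)
  42^16 ≡ 0² = 0 ≡ 0 (mod 168)
  42^32 ≡ 0² = 0 ≡ 0 (mod 168)
  42^64 ≡ 0² = 0 ≡ 0 (mod 168)
94 = 64 + 16 + 8 + 4 + 2, so 42^94 = 42^64 × 42^16 × 42^8 × 42^4 × 42^2 ≡ 0 × 0 × 0 × 0 × 84 (mod 168)
Multiplying step by step:
  0 × 0 = 0 ≡ 0 (mod 168)
  0 × 0 = 0 ≡ 0 (mod 168)
  0 × 0 = 0 ≡ 0 (mod 168)
  0 × 84 = 0 ≡ 0 (mod 168)
Result: 42^94 ≡ 0 (mod 168)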